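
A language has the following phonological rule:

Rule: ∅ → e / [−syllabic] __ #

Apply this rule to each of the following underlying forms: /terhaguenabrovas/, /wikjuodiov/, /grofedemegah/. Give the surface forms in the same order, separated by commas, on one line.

/terhaguenabrovas/: the form ends in the consonant /s/, so [e] is inserted word-finally. → [terhaguenabrovase].
/wikjuodiov/: the form ends in the consonant /v/, so [e] is inserted word-finally. → [wikjuodiove].
/grofedemegah/: the form ends in the consonant /h/, so [e] is inserted word-finally. → [grofedemegahe].

terhaguenabrovase, wikjuodiove, grofedemegahe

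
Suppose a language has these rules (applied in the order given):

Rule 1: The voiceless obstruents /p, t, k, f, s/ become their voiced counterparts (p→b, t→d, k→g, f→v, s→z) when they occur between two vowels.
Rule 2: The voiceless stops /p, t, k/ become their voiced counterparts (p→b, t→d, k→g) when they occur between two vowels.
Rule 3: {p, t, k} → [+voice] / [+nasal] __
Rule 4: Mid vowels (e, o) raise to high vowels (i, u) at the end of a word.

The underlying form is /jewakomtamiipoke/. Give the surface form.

Rule 1 (intervocalic voicing): /k/ is a voiceless obstruent between vowels /a/ and /o/, so it voices to [g]. /p/ is a voiceless obstruent between vowels /i/ and /o/, so it voices to [b]. /k/ is a voiceless obstruent between vowels /o/ and /e/, so it voices to [g]. /jewakomtamiipoke/ → jewagomtamiiboge.
Rule 2 (intervocalic voicing): no segment meets the environment; /jewagomtamiiboge/ is unchanged.
Rule 3 (post-nasal voicing): /t/ is a voiceless stop immediately after the nasal /m/, so it voices to [d]. /jewagomtamiiboge/ → jewagomdamiiboge.
Rule 4 (final vowel raising): /e/ is a mid vowel in word-final position, so it raises to [i]. /jewagomdamiiboge/ → jewagomdamiibogi.

jewagomdamiibogi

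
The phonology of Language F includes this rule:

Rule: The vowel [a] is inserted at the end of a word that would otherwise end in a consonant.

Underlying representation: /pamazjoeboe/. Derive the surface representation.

pamazjoeboe

No segment of /pamazjoeboe/ meets the structural description of the rule, so the form surfaces unchanged.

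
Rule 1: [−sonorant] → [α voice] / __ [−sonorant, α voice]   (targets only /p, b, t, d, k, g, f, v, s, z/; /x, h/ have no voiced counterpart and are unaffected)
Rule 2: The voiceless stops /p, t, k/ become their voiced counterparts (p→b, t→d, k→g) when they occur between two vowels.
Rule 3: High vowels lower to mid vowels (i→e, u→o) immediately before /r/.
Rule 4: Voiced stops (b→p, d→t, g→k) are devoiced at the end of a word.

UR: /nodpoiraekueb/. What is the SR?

Rule 1 (regressive voicing assimilation): /d/ precedes the voiceless obstruent /p/, so it devoices to [t] by assimilation. /nodpoiraekueb/ → notpoiraekueb.
Rule 2 (intervocalic voicing): /k/ is a voiceless stop between vowels /e/ and /u/, so it voices to [g]. /notpoiraekueb/ → notpoiraegueb.
Rule 3 (pre-rhotic lowering): /i/ is a high vowel immediately before /r/, so it lowers to [e]. /notpoiraegueb/ → notpoeraegueb.
Rule 4 (final devoicing): /b/ is a voiced stop in word-final position, so it devoices to [p]. /notpoeraegueb/ → notpoeraeguep.

notpoeraeguep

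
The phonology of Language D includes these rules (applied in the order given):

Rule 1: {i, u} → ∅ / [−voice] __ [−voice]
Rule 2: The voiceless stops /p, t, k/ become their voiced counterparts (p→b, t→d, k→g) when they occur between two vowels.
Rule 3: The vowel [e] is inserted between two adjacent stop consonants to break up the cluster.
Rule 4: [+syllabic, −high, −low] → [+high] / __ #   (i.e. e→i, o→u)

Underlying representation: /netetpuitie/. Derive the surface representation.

nedetepuidii

Rule 1 (high vowel syncope): no segment meets the environment; /netetpuitie/ is unchanged.
Rule 2 (intervocalic voicing): /t/ is a voiceless stop between vowels /e/ and /e/, so it voices to [d]. /t/ is a voiceless stop between vowels /i/ and /i/, so it voices to [d]. /netetpuitie/ → nedetpuidie.
Rule 3 (stop-cluster e-epenthesis): /t/ and /p/ form a stop–stop cluster, so [e] is inserted between them. /nedetpuidie/ → nedetepuidie.
Rule 4 (final vowel raising): /e/ is a mid vowel in word-final position, so it raises to [i]. /nedetepuidie/ → nedetepuidii.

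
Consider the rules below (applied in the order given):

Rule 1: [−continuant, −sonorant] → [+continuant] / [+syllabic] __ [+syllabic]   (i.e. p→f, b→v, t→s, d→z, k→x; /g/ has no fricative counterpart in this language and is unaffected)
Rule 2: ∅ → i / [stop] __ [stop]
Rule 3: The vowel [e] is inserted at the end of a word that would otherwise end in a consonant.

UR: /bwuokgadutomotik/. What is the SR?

Rule 1 (intervocalic spirantization): /d/ is a stop between vowels /a/ and /u/, so it spirantizes to the fricative [z]. /t/ is a stop between vowels /u/ and /o/, so it spirantizes to the fricative [s]. /t/ is a stop between vowels /o/ and /i/, so it spirantizes to the fricative [s]. /bwuokgadutomotik/ → bwuokgazusomosik.
Rule 2 (stop-cluster i-epenthesis): /k/ and /g/ form a stop–stop cluster, so [i] is inserted between them. /bwuokgazusomosik/ → bwuokigazusomosik.
Rule 3 (final e-epenthesis): the form ends in the consonant /k/, so [e] is inserted word-finally. /bwuokigazusomosik/ → bwuokigazusomosike.

bwuokigazusomosike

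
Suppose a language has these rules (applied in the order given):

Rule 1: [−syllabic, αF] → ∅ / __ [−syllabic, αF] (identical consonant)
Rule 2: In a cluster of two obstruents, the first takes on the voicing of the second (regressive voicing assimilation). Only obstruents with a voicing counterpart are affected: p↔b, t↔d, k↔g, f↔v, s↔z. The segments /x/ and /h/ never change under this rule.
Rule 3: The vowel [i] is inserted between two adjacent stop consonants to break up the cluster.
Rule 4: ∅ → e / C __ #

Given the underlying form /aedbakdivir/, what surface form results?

aedibagidivire

Rule 1 (degemination): no segment meets the environment; /aedbakdivir/ is unchanged.
Rule 2 (regressive voicing assimilation): /k/ precedes the voiced obstruent /d/, so it voices to [g] by assimilation. /aedbakdivir/ → aedbagdivir.
Rule 3 (stop-cluster i-epenthesis): /d/ and /b/ form a stop–stop cluster, so [i] is inserted between them. /g/ and /d/ form a stop–stop cluster, so [i] is inserted between them. /aedbagdivir/ → aedibagidivir.
Rule 4 (final e-epenthesis): the form ends in the consonant /r/, so [e] is inserted word-finally. /aedibagidivir/ → aedibagidivire.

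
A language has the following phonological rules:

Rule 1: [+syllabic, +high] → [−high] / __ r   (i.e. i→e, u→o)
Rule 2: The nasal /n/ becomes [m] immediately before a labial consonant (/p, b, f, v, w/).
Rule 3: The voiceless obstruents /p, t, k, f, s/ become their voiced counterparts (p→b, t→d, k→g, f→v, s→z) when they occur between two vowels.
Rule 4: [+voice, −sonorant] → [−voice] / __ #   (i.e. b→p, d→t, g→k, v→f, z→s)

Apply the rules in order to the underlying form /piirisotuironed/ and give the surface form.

Rule 1 (pre-rhotic lowering): /i/ is a high vowel immediately before /r/, so it lowers to [e]. /i/ is a high vowel immediately before /r/, so it lowers to [e]. /piirisotuironed/ → pierisotueroned.
Rule 2 (nasal place assimilation): no segment meets the environment; /pierisotueroned/ is unchanged.
Rule 3 (intervocalic voicing): /s/ is a voiceless obstruent between vowels /i/ and /o/, so it voices to [z]. /t/ is a voiceless obstruent between vowels /o/ and /u/, so it voices to [d]. /pierisotueroned/ → pierizodueroned.
Rule 4 (final devoicing): /d/ is a voiced obstruent in word-final position, so it devoices to [t]. /pierizodueroned/ → pierizodueronet.

pierizodueronet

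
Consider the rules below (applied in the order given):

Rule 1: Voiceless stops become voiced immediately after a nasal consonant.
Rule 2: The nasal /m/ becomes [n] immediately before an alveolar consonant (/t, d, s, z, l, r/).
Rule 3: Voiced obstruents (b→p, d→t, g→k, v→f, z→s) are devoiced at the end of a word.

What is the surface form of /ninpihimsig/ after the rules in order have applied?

Rule 1 (post-nasal voicing): /p/ is a voiceless stop immediately after the nasal /n/, so it voices to [b]. /ninpihimsig/ → ninbihimsig.
Rule 2 (nasal place assimilation): /m/ precedes the alveolar consonant /s/, so it assimilates in place to [n]. /ninbihimsig/ → ninbihinsig.
Rule 3 (final devoicing): /g/ is a voiced obstruent in word-final position, so it devoices to [k]. /ninbihinsig/ → ninbihinsik.

ninbihinsik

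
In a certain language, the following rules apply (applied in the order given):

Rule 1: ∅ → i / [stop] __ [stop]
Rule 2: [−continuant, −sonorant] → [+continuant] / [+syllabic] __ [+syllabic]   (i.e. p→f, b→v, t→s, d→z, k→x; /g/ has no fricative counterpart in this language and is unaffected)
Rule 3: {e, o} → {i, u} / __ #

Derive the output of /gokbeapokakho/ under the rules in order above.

Rule 1 (stop-cluster i-epenthesis): /k/ and /b/ form a stop–stop cluster, so [i] is inserted between them. /gokbeapokakho/ → gokibeapokakho.
Rule 2 (intervocalic spirantization): /k/ is a stop between vowels /o/ and /i/, so it spirantizes to the fricative [x]. /b/ is a stop between vowels /i/ and /e/, so it spirantizes to the fricative [v]. /p/ is a stop between vowels /a/ and /o/, so it spirantizes to the fricative [f]. /k/ is a stop between vowels /o/ and /a/, so it spirantizes to the fricative [x]. /gokibeapokakho/ → goxiveafoxakho.
Rule 3 (final vowel raising): /o/ is a mid vowel in word-final position, so it raises to [u]. /goxiveafoxakho/ → goxiveafoxakhu.

goxiveafoxakhu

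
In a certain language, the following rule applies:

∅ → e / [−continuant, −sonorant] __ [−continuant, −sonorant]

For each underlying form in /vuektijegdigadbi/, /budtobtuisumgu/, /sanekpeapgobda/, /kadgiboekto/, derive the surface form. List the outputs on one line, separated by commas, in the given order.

vueketijegedigadebi, budetobetuisumgu, sanekepeapegobeda, kadegiboeketo

/vuektijegdigadbi/: /k/ and /t/ form a stop–stop cluster, so [e] is inserted between them. /g/ and /d/ form a stop–stop cluster, so [e] is inserted between them. /d/ and /b/ form a stop–stop cluster, so [e] is inserted between them. → [vueketijegedigadebi].
/budtobtuisumgu/: /d/ and /t/ form a stop–stop cluster, so [e] is inserted between them. /b/ and /t/ form a stop–stop cluster, so [e] is inserted between them. → [budetobetuisumgu].
/sanekpeapgobda/: /k/ and /p/ form a stop–stop cluster, so [e] is inserted between them. /p/ and /g/ form a stop–stop cluster, so [e] is inserted between them. /b/ and /d/ form a stop–stop cluster, so [e] is inserted between them. → [sanekepeapegobeda].
/kadgiboekto/: /d/ and /g/ form a stop–stop cluster, so [e] is inserted between them. /k/ and /t/ form a stop–stop cluster, so [e] is inserted between them. → [kadegiboeketo].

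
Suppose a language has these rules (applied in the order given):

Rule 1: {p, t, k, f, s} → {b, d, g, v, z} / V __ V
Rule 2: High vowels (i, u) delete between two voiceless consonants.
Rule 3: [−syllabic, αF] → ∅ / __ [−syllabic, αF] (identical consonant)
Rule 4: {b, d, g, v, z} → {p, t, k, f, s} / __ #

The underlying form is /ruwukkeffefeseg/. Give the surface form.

Rule 1 (intervocalic voicing): /f/ is a voiceless obstruent between vowels /e/ and /e/, so it voices to [v]. /s/ is a voiceless obstruent between vowels /e/ and /e/, so it voices to [z]. /ruwukkeffefeseg/ → ruwukkeffevezeg.
Rule 2 (high vowel syncope): no segment meets the environment; /ruwukkeffevezeg/ is unchanged.
Rule 3 (degemination): /kk/ is a geminate; the first /k/ deletes. /ff/ is a geminate; the first /f/ deletes. /ruwukkeffevezeg/ → ruwukefevezeg.
Rule 4 (final devoicing): /g/ is a voiced obstruent in word-final position, so it devoices to [k]. /ruwukefevezeg/ → ruwukefevezek.

ruwukefevezek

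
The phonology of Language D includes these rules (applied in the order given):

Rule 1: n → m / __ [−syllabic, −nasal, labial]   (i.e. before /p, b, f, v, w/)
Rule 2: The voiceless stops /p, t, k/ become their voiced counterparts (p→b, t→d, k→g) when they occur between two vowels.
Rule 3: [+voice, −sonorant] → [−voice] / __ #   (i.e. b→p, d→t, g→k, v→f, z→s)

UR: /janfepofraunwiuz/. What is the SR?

Rule 1 (nasal place assimilation): /n/ precedes the labial consonant /f/, so it assimilates in place to [m]. /n/ precedes the labial consonant /w/, so it assimilates in place to [m]. /janfepofraunwiuz/ → jamfepofraumwiuz.
Rule 2 (intervocalic voicing): /p/ is a voiceless stop between vowels /e/ and /o/, so it voices to [b]. /jamfepofraumwiuz/ → jamfebofraumwiuz.
Rule 3 (final devoicing): /z/ is a voiced obstruent in word-final position, so it devoices to [s]. /jamfebofraumwiuz/ → jamfebofraumwius.

jamfebofraumwius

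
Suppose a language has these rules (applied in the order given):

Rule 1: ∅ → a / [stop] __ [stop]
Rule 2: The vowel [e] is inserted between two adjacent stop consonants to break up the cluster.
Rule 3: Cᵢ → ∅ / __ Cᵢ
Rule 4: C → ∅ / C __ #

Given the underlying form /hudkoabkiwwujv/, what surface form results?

hudakoabakiwuj

Rule 1 (stop-cluster a-epenthesis): /d/ and /k/ form a stop–stop cluster, so [a] is inserted between them. /b/ and /k/ form a stop–stop cluster, so [a] is inserted between them. /hudkoabkiwwujv/ → hudakoabakiwwujv.
Rule 2 (stop-cluster e-epenthesis): no segment meets the environment; /hudakoabakiwwujv/ is unchanged.
Rule 3 (degemination): /ww/ is a geminate; the first /w/ deletes. /hudakoabakiwwujv/ → hudakoabakiwujv.
Rule 4 (final cluster simplification): /v/ is the second consonant of a word-final cluster /jv/, so it deletes. /hudakoabakiwujv/ → hudakoabakiwuj.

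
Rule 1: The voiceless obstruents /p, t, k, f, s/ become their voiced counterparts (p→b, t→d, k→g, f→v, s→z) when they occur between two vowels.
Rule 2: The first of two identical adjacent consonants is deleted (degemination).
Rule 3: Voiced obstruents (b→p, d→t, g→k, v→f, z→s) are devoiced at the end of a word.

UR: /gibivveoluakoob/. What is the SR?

Rule 1 (intervocalic voicing): /k/ is a voiceless obstruent between vowels /a/ and /o/, so it voices to [g]. /gibivveoluakoob/ → gibivveoluagoob.
Rule 2 (degemination): /vv/ is a geminate; the first /v/ deletes. /gibivveoluagoob/ → gibiveoluagoob.
Rule 3 (final devoicing): /b/ is a voiced obstruent in word-final position, so it devoices to [p]. /gibiveoluagoob/ → gibiveoluagoop.

gibiveoluagoop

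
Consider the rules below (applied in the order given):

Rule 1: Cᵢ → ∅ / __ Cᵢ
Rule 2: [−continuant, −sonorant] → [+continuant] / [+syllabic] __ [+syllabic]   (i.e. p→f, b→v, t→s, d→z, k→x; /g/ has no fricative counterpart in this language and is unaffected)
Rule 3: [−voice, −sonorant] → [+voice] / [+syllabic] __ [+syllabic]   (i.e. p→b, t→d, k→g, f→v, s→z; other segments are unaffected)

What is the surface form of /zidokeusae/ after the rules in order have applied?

Rule 1 (degemination): no segment meets the environment; /zidokeusae/ is unchanged.
Rule 2 (intervocalic spirantization): /d/ is a stop between vowels /i/ and /o/, so it spirantizes to the fricative [z]. /k/ is a stop between vowels /o/ and /e/, so it spirantizes to the fricative [x]. /zidokeusae/ → zizoxeusae.
Rule 3 (intervocalic voicing): /s/ is a voiceless obstruent between vowels /u/ and /a/, so it voices to [z]. /zizoxeusae/ → zizoxeuzae.

zizoxeuzae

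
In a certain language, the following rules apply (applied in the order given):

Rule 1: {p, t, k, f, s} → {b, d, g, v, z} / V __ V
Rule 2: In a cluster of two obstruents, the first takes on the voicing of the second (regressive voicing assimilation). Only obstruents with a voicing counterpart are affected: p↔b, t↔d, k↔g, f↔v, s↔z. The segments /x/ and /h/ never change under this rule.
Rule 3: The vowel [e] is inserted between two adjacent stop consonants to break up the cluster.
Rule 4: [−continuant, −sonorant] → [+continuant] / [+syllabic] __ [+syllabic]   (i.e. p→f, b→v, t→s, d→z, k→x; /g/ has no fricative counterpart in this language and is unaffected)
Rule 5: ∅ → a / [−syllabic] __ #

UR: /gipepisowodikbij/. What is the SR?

givevizowozigevija

Rule 1 (intervocalic voicing): /p/ is a voiceless obstruent between vowels /i/ and /e/, so it voices to [b]. /p/ is a voiceless obstruent between vowels /e/ and /i/, so it voices to [b]. /s/ is a voiceless obstruent between vowels /i/ and /o/, so it voices to [z]. /gipepisowodikbij/ → gibebizowodikbij.
Rule 2 (regressive voicing assimilation): /k/ precedes the voiced obstruent /b/, so it voices to [g] by assimilation. /gibebizowodikbij/ → gibebizowodigbij.
Rule 3 (stop-cluster e-epenthesis): /g/ and /b/ form a stop–stop cluster, so [e] is inserted between them. /gibebizowodigbij/ → gibebizowodigebij.
Rule 4 (intervocalic spirantization): /b/ is a stop between vowels /i/ and /e/, so it spirantizes to the fricative [v]. /b/ is a stop between vowels /e/ and /i/, so it spirantizes to the fricative [v]. /d/ is a stop between vowels /o/ and /i/, so it spirantizes to the fricative [z]. /b/ is a stop between vowels /e/ and /i/, so it spirantizes to the fricative [v]. /gibebizowodigebij/ → givevizowozigevij.
Rule 5 (final a-epenthesis): the form ends in the consonant /j/, so [a] is inserted word-finally. /givevizowozigevij/ → givevizowozigevija.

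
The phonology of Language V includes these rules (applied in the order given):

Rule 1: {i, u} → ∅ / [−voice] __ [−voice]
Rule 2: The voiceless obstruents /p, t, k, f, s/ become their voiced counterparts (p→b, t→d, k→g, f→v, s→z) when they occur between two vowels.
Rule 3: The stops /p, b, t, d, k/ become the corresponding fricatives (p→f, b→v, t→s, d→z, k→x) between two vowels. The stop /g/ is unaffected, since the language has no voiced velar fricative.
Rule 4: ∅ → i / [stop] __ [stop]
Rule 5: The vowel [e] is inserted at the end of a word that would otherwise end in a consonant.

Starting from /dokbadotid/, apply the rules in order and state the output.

dokibazozide

Rule 1 (high vowel syncope): no segment meets the environment; /dokbadotid/ is unchanged.
Rule 2 (intervocalic voicing): /t/ is a voiceless obstruent between vowels /o/ and /i/, so it voices to [d]. /dokbadotid/ → dokbadodid.
Rule 3 (intervocalic spirantization): /d/ is a stop between vowels /a/ and /o/, so it spirantizes to the fricative [z]. /d/ is a stop between vowels /o/ and /i/, so it spirantizes to the fricative [z]. /dokbadodid/ → dokbazozid.
Rule 4 (stop-cluster i-epenthesis): /k/ and /b/ form a stop–stop cluster, so [i] is inserted between them. /dokbazozid/ → dokibazozid.
Rule 5 (final e-epenthesis): the form ends in the consonant /d/, so [e] is inserted word-finally. /dokibazozid/ → dokibazozide.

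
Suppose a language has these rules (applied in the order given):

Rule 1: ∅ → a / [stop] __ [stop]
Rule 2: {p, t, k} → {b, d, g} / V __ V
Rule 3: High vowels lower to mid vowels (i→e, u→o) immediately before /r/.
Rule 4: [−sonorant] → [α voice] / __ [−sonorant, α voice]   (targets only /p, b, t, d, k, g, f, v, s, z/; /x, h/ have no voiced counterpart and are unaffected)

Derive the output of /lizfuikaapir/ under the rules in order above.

lisfuigaaber

Rule 1 (stop-cluster a-epenthesis): no segment meets the environment; /lizfuikaapir/ is unchanged.
Rule 2 (intervocalic voicing): /k/ is a voiceless stop between vowels /i/ and /a/, so it voices to [g]. /p/ is a voiceless stop between vowels /a/ and /i/, so it voices to [b]. /lizfuikaapir/ → lizfuigaabir.
Rule 3 (pre-rhotic lowering): /i/ is a high vowel immediately before /r/, so it lowers to [e]. /lizfuigaabir/ → lizfuigaaber.
Rule 4 (regressive voicing assimilation): /z/ precedes the voiceless obstruent /f/, so it devoices to [s] by assimilation. /lizfuigaaber/ → lisfuigaaber.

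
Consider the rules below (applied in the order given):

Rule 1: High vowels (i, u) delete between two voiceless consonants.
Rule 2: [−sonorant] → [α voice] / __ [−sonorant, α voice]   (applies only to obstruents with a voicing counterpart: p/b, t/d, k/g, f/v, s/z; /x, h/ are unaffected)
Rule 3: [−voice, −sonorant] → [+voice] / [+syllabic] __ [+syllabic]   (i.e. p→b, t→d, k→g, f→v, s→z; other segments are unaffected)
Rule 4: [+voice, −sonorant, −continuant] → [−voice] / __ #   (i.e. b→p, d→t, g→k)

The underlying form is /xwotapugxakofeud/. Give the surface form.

Rule 1 (high vowel syncope): no segment meets the environment; /xwotapugxakofeud/ is unchanged.
Rule 2 (regressive voicing assimilation): /g/ precedes the voiceless obstruent /x/, so it devoices to [k] by assimilation. /xwotapugxakofeud/ → xwotapukxakofeud.
Rule 3 (intervocalic voicing): /t/ is a voiceless obstruent between vowels /o/ and /a/, so it voices to [d]. /p/ is a voiceless obstruent between vowels /a/ and /u/, so it voices to [b]. /k/ is a voiceless obstruent between vowels /a/ and /o/, so it voices to [g]. /f/ is a voiceless obstruent between vowels /o/ and /e/, so it voices to [v]. /xwotapukxakofeud/ → xwodabukxagoveud.
Rule 4 (final devoicing): /d/ is a voiced stop in word-final position, so it devoices to [t]. /xwodabukxagoveud/ → xwodabukxagoveut.

xwodabukxagoveut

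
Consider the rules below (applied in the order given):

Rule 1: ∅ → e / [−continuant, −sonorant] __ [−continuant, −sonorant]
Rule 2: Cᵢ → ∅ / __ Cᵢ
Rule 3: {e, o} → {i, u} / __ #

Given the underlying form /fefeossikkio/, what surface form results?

fefeosikekiu

Rule 1 (stop-cluster e-epenthesis): /k/ and /k/ form a stop–stop cluster, so [e] is inserted between them. /fefeossikkio/ → fefeossikekio.
Rule 2 (degemination): /ss/ is a geminate; the first /s/ deletes. /fefeossikekio/ → fefeosikekio.
Rule 3 (final vowel raising): /o/ is a mid vowel in word-final position, so it raises to [u]. /fefeosikekio/ → fefeosikekiu.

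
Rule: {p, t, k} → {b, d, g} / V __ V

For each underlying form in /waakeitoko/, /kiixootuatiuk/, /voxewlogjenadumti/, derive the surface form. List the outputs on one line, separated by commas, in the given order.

waageidogo, kiixooduadiuk, voxewlogjenadumti

/waakeitoko/: /k/ is a voiceless stop between vowels /a/ and /e/, so it voices to [g]. /t/ is a voiceless stop between vowels /i/ and /o/, so it voices to [d]. /k/ is a voiceless stop between vowels /o/ and /o/, so it voices to [g]. → [waageidogo].
/kiixootuatiuk/: /t/ is a voiceless stop between vowels /o/ and /u/, so it voices to [d]. /t/ is a voiceless stop between vowels /a/ and /i/, so it voices to [d]. → [kiixooduadiuk].
/voxewlogjenadumti/: the rule's environment is not met; surfaces unchanged as [voxewlogjenadumti].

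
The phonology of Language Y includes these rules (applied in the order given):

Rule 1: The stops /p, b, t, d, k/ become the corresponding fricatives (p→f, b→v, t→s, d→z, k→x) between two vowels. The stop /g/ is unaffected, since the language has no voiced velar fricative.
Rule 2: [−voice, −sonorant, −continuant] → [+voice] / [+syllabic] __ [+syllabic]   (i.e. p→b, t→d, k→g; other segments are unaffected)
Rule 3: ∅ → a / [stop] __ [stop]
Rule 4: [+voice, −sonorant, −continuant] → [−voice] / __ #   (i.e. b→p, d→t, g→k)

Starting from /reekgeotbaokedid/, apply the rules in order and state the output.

Rule 1 (intervocalic spirantization): /k/ is a stop between vowels /o/ and /e/, so it spirantizes to the fricative [x]. /d/ is a stop between vowels /e/ and /i/, so it spirantizes to the fricative [z]. /reekgeotbaokedid/ → reekgeotbaoxezid.
Rule 2 (intervocalic voicing): no segment meets the environment; /reekgeotbaoxezid/ is unchanged.
Rule 3 (stop-cluster a-epenthesis): /k/ and /g/ form a stop–stop cluster, so [a] is inserted between them. /t/ and /b/ form a stop–stop cluster, so [a] is inserted between them. /reekgeotbaoxezid/ → reekageotabaoxezid.
Rule 4 (final devoicing): /d/ is a voiced stop in word-final position, so it devoices to [t]. /reekageotabaoxezid/ → reekageotabaoxezit.

reekageotabaoxezit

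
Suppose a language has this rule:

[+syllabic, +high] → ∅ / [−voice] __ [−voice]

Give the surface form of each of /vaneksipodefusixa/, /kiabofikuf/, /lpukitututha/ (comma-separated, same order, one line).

vanekspodefsxa, kiabofkf, lpktttha

/vaneksipodefusixa/: /i/ is a high vowel flanked by voiceless consonants /s/ and /p/, so it deletes. /u/ is a high vowel flanked by voiceless consonants /f/ and /s/, so it deletes. /i/ is a high vowel flanked by voiceless consonants /s/ and /x/, so it deletes. → [vanekspodefsxa].
/kiabofikuf/: /i/ is a high vowel flanked by voiceless consonants /f/ and /k/, so it deletes. /u/ is a high vowel flanked by voiceless consonants /k/ and /f/, so it deletes. → [kiabofkf].
/lpukitututha/: /u/ is a high vowel flanked by voiceless consonants /p/ and /k/, so it deletes. /i/ is a high vowel flanked by voiceless consonants /k/ and /t/, so it deletes. /u/ is a high vowel flanked by voiceless consonants /t/ and /t/, so it deletes. /u/ is a high vowel flanked by voiceless consonants /t/ and /t/, so it deletes. → [lpktttha].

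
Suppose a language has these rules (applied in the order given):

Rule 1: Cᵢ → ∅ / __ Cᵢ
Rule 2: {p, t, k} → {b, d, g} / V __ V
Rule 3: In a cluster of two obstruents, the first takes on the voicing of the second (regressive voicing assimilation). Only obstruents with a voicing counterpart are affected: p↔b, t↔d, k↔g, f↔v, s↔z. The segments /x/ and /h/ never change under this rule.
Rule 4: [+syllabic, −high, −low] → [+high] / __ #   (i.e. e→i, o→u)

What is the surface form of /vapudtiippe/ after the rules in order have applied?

vabuttiibi

Rule 1 (degemination): /pp/ is a geminate; the first /p/ deletes. /vapudtiippe/ → vapudtiipe.
Rule 2 (intervocalic voicing): /p/ is a voiceless stop between vowels /a/ and /u/, so it voices to [b]. /p/ is a voiceless stop between vowels /i/ and /e/, so it voices to [b]. /vapudtiipe/ → vabudtiibe.
Rule 3 (regressive voicing assimilation): /d/ precedes the voiceless obstruent /t/, so it devoices to [t] by assimilation. /vabudtiibe/ → vabuttiibe.
Rule 4 (final vowel raising): /e/ is a mid vowel in word-final position, so it raises to [i]. /vabuttiibe/ → vabuttiibi.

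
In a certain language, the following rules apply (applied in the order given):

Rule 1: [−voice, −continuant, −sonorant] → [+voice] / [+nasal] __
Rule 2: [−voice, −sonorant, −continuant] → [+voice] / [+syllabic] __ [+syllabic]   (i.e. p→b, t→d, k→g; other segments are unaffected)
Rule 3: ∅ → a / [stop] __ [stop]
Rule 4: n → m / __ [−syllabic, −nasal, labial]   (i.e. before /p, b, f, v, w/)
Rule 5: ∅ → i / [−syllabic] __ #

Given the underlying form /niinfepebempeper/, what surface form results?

niimfebebembeberi

Rule 1 (post-nasal voicing): /p/ is a voiceless stop immediately after the nasal /m/, so it voices to [b]. /niinfepebempeper/ → niinfepebembeper.
Rule 2 (intervocalic voicing): /p/ is a voiceless stop between vowels /e/ and /e/, so it voices to [b]. /p/ is a voiceless stop between vowels /e/ and /e/, so it voices to [b]. /niinfepebembeper/ → niinfebebembeber.
Rule 3 (stop-cluster a-epenthesis): no segment meets the environment; /niinfebebembeber/ is unchanged.
Rule 4 (nasal place assimilation): /n/ precedes the labial consonant /f/, so it assimilates in place to [m]. /niinfebebembeber/ → niimfebebembeber.
Rule 5 (final i-epenthesis): the form ends in the consonant /r/, so [i] is inserted word-finally. /niimfebebembeber/ → niimfebebembeberi.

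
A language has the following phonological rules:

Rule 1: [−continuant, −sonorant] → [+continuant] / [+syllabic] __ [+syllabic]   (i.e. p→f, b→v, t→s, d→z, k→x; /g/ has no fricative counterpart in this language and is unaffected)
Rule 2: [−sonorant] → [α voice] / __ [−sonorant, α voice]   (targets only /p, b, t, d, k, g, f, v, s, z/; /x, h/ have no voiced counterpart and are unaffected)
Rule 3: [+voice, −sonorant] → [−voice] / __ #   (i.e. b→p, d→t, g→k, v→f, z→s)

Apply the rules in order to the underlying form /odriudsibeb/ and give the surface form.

Rule 1 (intervocalic spirantization): /b/ is a stop between vowels /i/ and /e/, so it spirantizes to the fricative [v]. /odriudsibeb/ → odriudsiveb.
Rule 2 (regressive voicing assimilation): /d/ precedes the voiceless obstruent /s/, so it devoices to [t] by assimilation. /odriudsiveb/ → odriutsiveb.
Rule 3 (final devoicing): /b/ is a voiced obstruent in word-final position, so it devoices to [p]. /odriutsiveb/ → odriutsivep.

odriutsivep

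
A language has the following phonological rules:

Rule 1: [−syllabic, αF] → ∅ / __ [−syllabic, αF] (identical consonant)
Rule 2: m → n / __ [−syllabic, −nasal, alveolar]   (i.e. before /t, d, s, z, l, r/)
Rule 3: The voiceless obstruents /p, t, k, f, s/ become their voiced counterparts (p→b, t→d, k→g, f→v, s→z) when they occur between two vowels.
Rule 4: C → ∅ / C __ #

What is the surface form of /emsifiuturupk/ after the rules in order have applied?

Rule 1 (degemination): no segment meets the environment; /emsifiuturupk/ is unchanged.
Rule 2 (nasal place assimilation): /m/ precedes the alveolar consonant /s/, so it assimilates in place to [n]. /emsifiuturupk/ → ensifiuturupk.
Rule 3 (intervocalic voicing): /f/ is a voiceless obstruent between vowels /i/ and /i/, so it voices to [v]. /t/ is a voiceless obstruent between vowels /u/ and /u/, so it voices to [d]. /ensifiuturupk/ → ensiviudurupk.
Rule 4 (final cluster simplification): /k/ is the second consonant of a word-final cluster /pk/, so it deletes. /ensiviudurupk/ → ensiviudurup.

ensiviudurup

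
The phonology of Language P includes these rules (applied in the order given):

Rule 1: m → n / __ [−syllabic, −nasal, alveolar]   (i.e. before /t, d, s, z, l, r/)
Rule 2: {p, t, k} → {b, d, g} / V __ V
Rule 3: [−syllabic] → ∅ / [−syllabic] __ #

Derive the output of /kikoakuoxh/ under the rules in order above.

kigoaguox

Rule 1 (nasal place assimilation): no segment meets the environment; /kikoakuoxh/ is unchanged.
Rule 2 (intervocalic voicing): /k/ is a voiceless stop between vowels /i/ and /o/, so it voices to [g]. /k/ is a voiceless stop between vowels /a/ and /u/, so it voices to [g]. /kikoakuoxh/ → kigoaguoxh.
Rule 3 (final cluster simplification): /h/ is the second consonant of a word-final cluster /xh/, so it deletes. /kigoaguoxh/ → kigoaguox.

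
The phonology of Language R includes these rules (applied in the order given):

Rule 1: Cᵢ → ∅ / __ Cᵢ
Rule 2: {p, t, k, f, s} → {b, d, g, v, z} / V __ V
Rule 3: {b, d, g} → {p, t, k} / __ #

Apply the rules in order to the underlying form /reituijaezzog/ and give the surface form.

Rule 1 (degemination): /zz/ is a geminate; the first /z/ deletes. /reituijaezzog/ → reituijaezog.
Rule 2 (intervocalic voicing): /t/ is a voiceless obstruent between vowels /i/ and /u/, so it voices to [d]. /reituijaezog/ → reiduijaezog.
Rule 3 (final devoicing): /g/ is a voiced stop in word-final position, so it devoices to [k]. /reiduijaezog/ → reiduijaezok.

reiduijaezok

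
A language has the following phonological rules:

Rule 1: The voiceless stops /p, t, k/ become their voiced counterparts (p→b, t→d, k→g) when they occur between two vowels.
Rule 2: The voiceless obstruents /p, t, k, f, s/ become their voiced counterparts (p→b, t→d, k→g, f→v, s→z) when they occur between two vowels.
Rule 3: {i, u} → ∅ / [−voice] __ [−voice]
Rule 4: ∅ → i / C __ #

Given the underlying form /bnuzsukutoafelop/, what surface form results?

Rule 1 (intervocalic voicing): /k/ is a voiceless stop between vowels /u/ and /u/, so it voices to [g]. /t/ is a voiceless stop between vowels /u/ and /o/, so it voices to [d]. /bnuzsukutoafelop/ → bnuzsugudoafelop.
Rule 2 (intervocalic voicing): /f/ is a voiceless obstruent between vowels /a/ and /e/, so it voices to [v]. /bnuzsugudoafelop/ → bnuzsugudoavelop.
Rule 3 (high vowel syncope): no segment meets the environment; /bnuzsugudoavelop/ is unchanged.
Rule 4 (final i-epenthesis): the form ends in the consonant /p/, so [i] is inserted word-finally. /bnuzsugudoavelop/ → bnuzsugudoavelopi.

bnuzsugudoavelopi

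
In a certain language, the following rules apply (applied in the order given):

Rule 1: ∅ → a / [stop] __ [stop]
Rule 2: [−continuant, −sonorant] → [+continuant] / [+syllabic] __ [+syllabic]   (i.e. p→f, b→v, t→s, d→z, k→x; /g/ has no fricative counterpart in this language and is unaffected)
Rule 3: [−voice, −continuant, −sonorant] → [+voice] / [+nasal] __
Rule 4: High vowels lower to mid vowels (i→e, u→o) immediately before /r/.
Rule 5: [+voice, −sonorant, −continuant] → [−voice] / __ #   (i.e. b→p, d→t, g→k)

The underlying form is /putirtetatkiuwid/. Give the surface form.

Rule 1 (stop-cluster a-epenthesis): /t/ and /k/ form a stop–stop cluster, so [a] is inserted between them. /putirtetatkiuwid/ → putirtetatakiuwid.
Rule 2 (intervocalic spirantization): /t/ is a stop between vowels /u/ and /i/, so it spirantizes to the fricative [s]. /t/ is a stop between vowels /e/ and /a/, so it spirantizes to the fricative [s]. /t/ is a stop between vowels /a/ and /a/, so it spirantizes to the fricative [s]. /k/ is a stop between vowels /a/ and /i/, so it spirantizes to the fricative [x]. /putirtetatakiuwid/ → pusirtesasaxiuwid.
Rule 3 (post-nasal voicing): no segment meets the environment; /pusirtesasaxiuwid/ is unchanged.
Rule 4 (pre-rhotic lowering): /i/ is a high vowel immediately before /r/, so it lowers to [e]. /pusirtesasaxiuwid/ → pusertesasaxiuwid.
Rule 5 (final devoicing): /d/ is a voiced stop in word-final position, so it devoices to [t]. /pusertesasaxiuwid/ → pusertesasaxiuwit.

pusertesasaxiuwit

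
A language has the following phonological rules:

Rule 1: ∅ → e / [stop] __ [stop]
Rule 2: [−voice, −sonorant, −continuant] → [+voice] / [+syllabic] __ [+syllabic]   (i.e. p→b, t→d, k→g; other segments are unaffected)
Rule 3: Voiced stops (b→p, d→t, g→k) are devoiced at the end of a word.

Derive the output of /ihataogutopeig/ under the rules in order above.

ihadaogudobeik

Rule 1 (stop-cluster e-epenthesis): no segment meets the environment; /ihataogutopeig/ is unchanged.
Rule 2 (intervocalic voicing): /t/ is a voiceless stop between vowels /a/ and /a/, so it voices to [d]. /t/ is a voiceless stop between vowels /u/ and /o/, so it voices to [d]. /p/ is a voiceless stop between vowels /o/ and /e/, so it voices to [b]. /ihataogutopeig/ → ihadaogudobeig.
Rule 3 (final devoicing): /g/ is a voiced stop in word-final position, so it devoices to [k]. /ihadaogudobeig/ → ihadaogudobeik.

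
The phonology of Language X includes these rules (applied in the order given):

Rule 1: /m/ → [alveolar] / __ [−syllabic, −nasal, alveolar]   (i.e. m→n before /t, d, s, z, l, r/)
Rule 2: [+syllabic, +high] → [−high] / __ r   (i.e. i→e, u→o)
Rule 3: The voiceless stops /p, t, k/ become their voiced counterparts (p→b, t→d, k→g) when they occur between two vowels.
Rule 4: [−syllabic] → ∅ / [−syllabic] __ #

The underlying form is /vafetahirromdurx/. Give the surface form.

Rule 1 (nasal place assimilation): /m/ precedes the alveolar consonant /d/, so it assimilates in place to [n]. /vafetahirromdurx/ → vafetahirrondurx.
Rule 2 (pre-rhotic lowering): /i/ is a high vowel immediately before /r/, so it lowers to [e]. /u/ is a high vowel immediately before /r/, so it lowers to [o]. /vafetahirrondurx/ → vafetaherrondorx.
Rule 3 (intervocalic voicing): /t/ is a voiceless stop between vowels /e/ and /a/, so it voices to [d]. /vafetaherrondorx/ → vafedaherrondorx.
Rule 4 (final cluster simplification): /x/ is the second consonant of a word-final cluster /rx/, so it deletes. /vafedaherrondorx/ → vafedaherrondor.

vafedaherrondor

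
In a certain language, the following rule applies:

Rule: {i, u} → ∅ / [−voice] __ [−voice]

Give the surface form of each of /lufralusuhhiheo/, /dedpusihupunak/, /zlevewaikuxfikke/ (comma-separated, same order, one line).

lufralushhheo, dedpshpunak, zlevewaikxfkke

/lufralusuhhiheo/: /u/ is a high vowel flanked by voiceless consonants /s/ and /h/, so it deletes. /i/ is a high vowel flanked by voiceless consonants /h/ and /h/, so it deletes. → [lufralushhheo].
/dedpusihupunak/: /u/ is a high vowel flanked by voiceless consonants /p/ and /s/, so it deletes. /i/ is a high vowel flanked by voiceless consonants /s/ and /h/, so it deletes. /u/ is a high vowel flanked by voiceless consonants /h/ and /p/, so it deletes. → [dedpshpunak].
/zlevewaikuxfikke/: /u/ is a high vowel flanked by voiceless consonants /k/ and /x/, so it deletes. /i/ is a high vowel flanked by voiceless consonants /f/ and /k/, so it deletes. → [zlevewaikxfkke].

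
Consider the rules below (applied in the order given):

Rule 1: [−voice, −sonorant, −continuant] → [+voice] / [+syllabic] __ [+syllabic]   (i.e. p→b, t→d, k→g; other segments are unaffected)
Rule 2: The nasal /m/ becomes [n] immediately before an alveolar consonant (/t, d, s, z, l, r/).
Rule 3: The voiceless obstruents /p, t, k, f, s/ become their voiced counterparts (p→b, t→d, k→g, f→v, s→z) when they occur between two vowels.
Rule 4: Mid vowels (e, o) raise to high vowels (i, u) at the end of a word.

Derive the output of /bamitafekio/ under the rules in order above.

bamidavegiu

Rule 1 (intervocalic voicing): /t/ is a voiceless stop between vowels /i/ and /a/, so it voices to [d]. /k/ is a voiceless stop between vowels /e/ and /i/, so it voices to [g]. /bamitafekio/ → bamidafegio.
Rule 2 (nasal place assimilation): no segment meets the environment; /bamidafegio/ is unchanged.
Rule 3 (intervocalic voicing): /f/ is a voiceless obstruent between vowels /a/ and /e/, so it voices to [v]. /bamidafegio/ → bamidavegio.
Rule 4 (final vowel raising): /o/ is a mid vowel in word-final position, so it raises to [u]. /bamidavegio/ → bamidavegiu.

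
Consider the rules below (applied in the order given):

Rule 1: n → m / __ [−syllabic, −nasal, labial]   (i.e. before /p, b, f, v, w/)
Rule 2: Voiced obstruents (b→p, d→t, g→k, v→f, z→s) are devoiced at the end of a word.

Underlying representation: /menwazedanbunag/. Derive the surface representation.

Rule 1 (nasal place assimilation): /n/ precedes the labial consonant /w/, so it assimilates in place to [m]. /n/ precedes the labial consonant /b/, so it assimilates in place to [m]. /menwazedanbunag/ → memwazedambunag.
Rule 2 (final devoicing): /g/ is a voiced obstruent in word-final position, so it devoices to [k]. /memwazedambunag/ → memwazedambunak.

memwazedambunak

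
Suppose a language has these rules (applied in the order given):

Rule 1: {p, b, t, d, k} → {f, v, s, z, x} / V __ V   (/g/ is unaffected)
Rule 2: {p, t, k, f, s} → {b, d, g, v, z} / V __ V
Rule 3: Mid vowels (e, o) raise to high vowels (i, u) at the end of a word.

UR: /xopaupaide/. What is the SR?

Rule 1 (intervocalic spirantization): /p/ is a stop between vowels /o/ and /a/, so it spirantizes to the fricative [f]. /p/ is a stop between vowels /u/ and /a/, so it spirantizes to the fricative [f]. /d/ is a stop between vowels /i/ and /e/, so it spirantizes to the fricative [z]. /xopaupaide/ → xofaufaize.
Rule 2 (intervocalic voicing): /f/ is a voiceless obstruent between vowels /o/ and /a/, so it voices to [v]. /f/ is a voiceless obstruent between vowels /u/ and /a/, so it voices to [v]. /xofaufaize/ → xovauvaize.
Rule 3 (final vowel raising): /e/ is a mid vowel in word-final position, so it raises to [i]. /xovauvaize/ → xovauvaizi.

xovauvaizi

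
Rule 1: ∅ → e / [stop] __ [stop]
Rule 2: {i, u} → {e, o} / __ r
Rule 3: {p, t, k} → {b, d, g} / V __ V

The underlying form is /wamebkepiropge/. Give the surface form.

wamebegeberobege

Rule 1 (stop-cluster e-epenthesis): /b/ and /k/ form a stop–stop cluster, so [e] is inserted between them. /p/ and /g/ form a stop–stop cluster, so [e] is inserted between them. /wamebkepiropge/ → wamebekepiropege.
Rule 2 (pre-rhotic lowering): /i/ is a high vowel immediately before /r/, so it lowers to [e]. /wamebekepiropege/ → wamebekeperopege.
Rule 3 (intervocalic voicing): /k/ is a voiceless stop between vowels /e/ and /e/, so it voices to [g]. /p/ is a voiceless stop between vowels /e/ and /e/, so it voices to [b]. /p/ is a voiceless stop between vowels /o/ and /e/, so it voices to [b]. /wamebekeperopege/ → wamebegeberobege.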